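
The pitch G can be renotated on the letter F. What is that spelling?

G is pitch class 7. The letter F alone is pitch class 5.
To reach pitch class 7 from F requires an offset of +2 semitones, i.e. double sharp: F##.

F##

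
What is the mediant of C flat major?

The Cb major scale runs Cb Db Eb Fb Gb Ab Bb.
Degree 3 is Eb.

Eb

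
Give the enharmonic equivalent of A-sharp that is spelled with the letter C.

Cbb

A# is pitch class 10. The letter C alone is pitch class 0.
To reach pitch class 10 from C requires an offset of -2 semitones, i.e. double flat: Cbb.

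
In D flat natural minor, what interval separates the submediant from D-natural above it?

The submediant of Db natural minor is Bbb.
Bbb up to D: letters B→D make it a third; 5 semitones makes it augmented.

augmented third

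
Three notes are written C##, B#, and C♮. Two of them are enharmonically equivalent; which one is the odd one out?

C##

In 12-tone equal temperament, enharmonic equivalents share a pitch class. C## is pitch class 2; B# is pitch class 0; C is pitch class 0.
B# and C share pitch class 0, while C## is pitch class 2.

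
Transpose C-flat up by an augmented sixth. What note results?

C up a major sixth is A, so the target letter is A.
From Cb, an augmented sixth is 10 semitones up: A.

A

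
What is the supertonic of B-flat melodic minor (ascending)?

Degree 2 takes the letter 1 step above B, which is C.
In melodic minor (ascending), degree 2 sits 2 semitones above the tonic. Bb + 2 semitones is pitch class 0, spelled on C as C.

C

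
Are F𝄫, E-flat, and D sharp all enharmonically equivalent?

Yes

Fbb = pitch class 3 and Eb = pitch class 3 and D# = pitch class 3 — the same pitch class, so they are enharmonic equivalents.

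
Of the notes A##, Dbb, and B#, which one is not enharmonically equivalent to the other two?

In 12-tone equal temperament, enharmonic equivalents share a pitch class. A## is pitch class 11; Dbb is pitch class 0; B# is pitch class 0.
Dbb and B# share pitch class 0, while A## is pitch class 11.

A##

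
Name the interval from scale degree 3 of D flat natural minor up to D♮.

Scale degree 3 of Db natural minor is Fb.
Fb up to D: letters F→D make it a sixth; 10 semitones makes it augmented.

augmented sixth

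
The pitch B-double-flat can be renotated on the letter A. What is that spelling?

A

Bbb is pitch class 9. The letter A alone is pitch class 9.
Pitch class 9 on A needs no accidental: A.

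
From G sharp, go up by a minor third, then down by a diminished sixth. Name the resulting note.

D##

A minor third up from G# is B (letter B, 3 semitones up).
A diminished sixth down from B is D## (letter D, 7 semitones down).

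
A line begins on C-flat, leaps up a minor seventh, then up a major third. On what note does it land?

Db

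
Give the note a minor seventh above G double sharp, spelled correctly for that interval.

A seventh above G lands on the letter F.
A minor seventh spans 10 semitones, so G## moves to pitch class 7. On the letter F that is F##.

F##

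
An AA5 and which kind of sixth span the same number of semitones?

A doubly augmented fifth spans 9 semitones.
A sixth spanning 9 semitones is major (the major sixth is 9).

major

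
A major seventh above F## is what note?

E##

F up a major seventh is E, so the target letter is E.
From F##, a major seventh is 11 semitones up: E##.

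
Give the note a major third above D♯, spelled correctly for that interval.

D up a major third is F#, so the target letter is F.
From D#, a major third is 4 semitones up: F##.

F##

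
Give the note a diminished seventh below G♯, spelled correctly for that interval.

A##

A seventh below G lands on the letter A.
A diminished seventh spans 9 semitones, so G# moves to pitch class 11. On the letter A that is A##.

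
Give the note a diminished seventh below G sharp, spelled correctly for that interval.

A##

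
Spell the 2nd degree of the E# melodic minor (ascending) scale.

F##

The E# melodic minor (ascending) scale runs E# F## G# A# B# C## D##.
Degree 2 is F##.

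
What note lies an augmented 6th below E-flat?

Gbb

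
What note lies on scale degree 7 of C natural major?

B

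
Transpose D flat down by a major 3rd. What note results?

Bbb

A third below D lands on the letter B.
A major third spans 4 semitones, so Db moves to pitch class 9. On the letter B that is Bbb.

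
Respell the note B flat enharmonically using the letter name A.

Bb is pitch class 10. The letter A alone is pitch class 9.
To reach pitch class 10 from A requires an offset of +1 semitone, i.e. sharp: A#.

A#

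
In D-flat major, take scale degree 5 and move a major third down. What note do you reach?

Fb

Scale degree 5 of Db major is Ab.
A major third (4 semitones) below Ab lands on the letter F, giving Fb.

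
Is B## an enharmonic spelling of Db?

Yes

B## = pitch class 1 and Db = pitch class 1 — the same pitch class, so they are enharmonic equivalents.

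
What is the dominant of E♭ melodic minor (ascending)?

Bb

Degree 5 takes the letter 4 steps above E, which is B.
In melodic minor (ascending), degree 5 sits 7 semitones above the tonic. Eb + 7 semitones is pitch class 10, spelled on B as Bb.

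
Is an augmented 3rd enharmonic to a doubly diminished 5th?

An augmented third spans 5 semitones; a doubly diminished fifth spans 5.
They are enharmonically equivalent.

Yes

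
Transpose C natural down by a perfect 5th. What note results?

A fifth below C lands on the letter F.
A perfect fifth spans 7 semitones, so C moves to pitch class 5. On the letter F that is F.

F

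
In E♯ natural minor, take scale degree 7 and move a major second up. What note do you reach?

E#

Scale degree 7 of E# natural minor is D#.
A major second (2 semitones) above D# lands on the letter E, giving E#.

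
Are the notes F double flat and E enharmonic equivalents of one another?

No

Two spellings are enharmonically equivalent only if they share a pitch class.
Here Fbb → 3, E → 4; 3 ≠ 4, so they are not.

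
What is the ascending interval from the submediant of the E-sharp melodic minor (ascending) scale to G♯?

The submediant of E# melodic minor (ascending) is C##.
C## up to G#: letters C→G make it a fifth; 6 semitones makes it diminished.

diminished fifth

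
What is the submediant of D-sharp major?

B#

The D# major scale runs D# E# F## G# A# B# C##.
Degree 6 is B#.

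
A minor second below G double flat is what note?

A second below G lands on the letter F.
A minor second spans 1 semitone, so Gbb moves to pitch class 4. On the letter F that is Fb.

Fb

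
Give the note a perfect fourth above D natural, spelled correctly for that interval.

G

D up a perfect fourth is G, so the target letter is G.
From D, a perfect fourth is 5 semitones up: G.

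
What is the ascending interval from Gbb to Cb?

The letter names run G→C, a span of 3 letter steps, so the interval is some kind of fourth.
Gbb to Cb is 6 semitones. A perfect fourth is 5, so 6 makes it augmented.

augmented fourth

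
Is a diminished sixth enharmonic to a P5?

Yes

A diminished sixth spans 7 semitones; a perfect fifth spans 7.
They are enharmonically equivalent.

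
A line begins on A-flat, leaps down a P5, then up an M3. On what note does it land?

A perfect fifth down from Ab is Db (letter D, 7 semitones down).
A major third up from Db is F (letter F, 4 semitones up).

F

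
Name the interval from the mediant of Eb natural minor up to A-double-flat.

The mediant of Eb natural minor is Gb.
Gb up to Abb: letters G→A make it a second; 1 semitone makes it minor.

minor second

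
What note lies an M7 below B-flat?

B down a major seventh is C, so the target letter is C.
From Bb, a major seventh is 11 semitones down: Cb.

Cb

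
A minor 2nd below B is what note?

A#

A second below B lands on the letter A.
A minor second spans 1 semitone, so B moves to pitch class 10. On the letter A that is A#.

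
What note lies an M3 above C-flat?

Eb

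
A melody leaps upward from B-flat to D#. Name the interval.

The letter names run B→D, a span of 2 letter steps, so the interval is some kind of third.
Bb to D# is 5 semitones. A major third is 4, so 5 makes it augmented.

augmented third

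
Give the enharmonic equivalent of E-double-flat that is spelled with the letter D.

D

Ebb is pitch class 2. The letter D alone is pitch class 2.
Pitch class 2 on D needs no accidental: D.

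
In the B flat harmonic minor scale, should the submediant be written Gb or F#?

Gb

Each scale degree takes a distinct letter name. Degree 6 of a scale on B must use the letter G.
Gb and F# are enharmonically the same pitch, but only Gb uses the letter G, so it is the correct spelling here.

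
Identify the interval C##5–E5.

diminished third

The letter names run C→E, a span of 2 letter steps, so the interval is some kind of third.
C## to E is 2 semitones. A major third is 4, so 2 makes it diminished.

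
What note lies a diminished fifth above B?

F

A fifth above B lands on the letter F.
A diminished fifth spans 6 semitones, so B moves to pitch class 5. On the letter F that is F.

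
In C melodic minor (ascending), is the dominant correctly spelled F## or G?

G

Each scale degree takes a distinct letter name. Degree 5 of a scale on C must use the letter G.
G and F## are enharmonically the same pitch, but only G uses the letter G, so it is the correct spelling here.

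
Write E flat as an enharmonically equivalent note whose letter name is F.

Eb is pitch class 3. The letter F alone is pitch class 5.
To reach pitch class 3 from F requires an offset of -2 semitones, i.e. double flat: Fbb.

Fbb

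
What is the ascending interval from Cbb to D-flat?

augmented second

Counting letters C–D gives a second.
Cbb→Db = 3 semitones, 1 wider than the major second (2), so augmented.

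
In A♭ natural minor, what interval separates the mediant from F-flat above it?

The mediant of Ab natural minor is Cb.
Cb up to Fb: letters C→F make it a fourth; 5 semitones makes it perfect.

perfect fourth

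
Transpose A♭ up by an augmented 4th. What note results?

D

A up a perfect fourth is D, so the target letter is D.
From Ab, an augmented fourth is 6 semitones up: D.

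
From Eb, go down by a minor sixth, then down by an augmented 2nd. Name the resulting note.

A minor sixth down from Eb is G (letter G, 8 semitones down).
An augmented second down from G is Fb (letter F, 3 semitones down).

Fb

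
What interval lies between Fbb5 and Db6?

augmented sixth

The letter names run F→D, a span of 5 letter steps, so the interval is some kind of sixth.
Fbb to Db is 10 semitones. A major sixth is 9, so 10 makes it augmented.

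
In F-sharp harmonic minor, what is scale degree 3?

The F# harmonic minor scale runs F# G# A B C# D E#.
Degree 3 is A.

A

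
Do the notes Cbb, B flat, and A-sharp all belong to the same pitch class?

Yes

Cbb is pitch class 10; Bb is pitch class 10; A# is pitch class 10.
All spellings map to pitch class 10, so they are enharmonically equivalent.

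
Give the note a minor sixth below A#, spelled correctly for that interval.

C##

A sixth below A lands on the letter C.
A minor sixth spans 8 semitones, so A# moves to pitch class 2. On the letter C that is C##.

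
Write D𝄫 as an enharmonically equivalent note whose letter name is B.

Dbb is pitch class 0. The letter B alone is pitch class 11.
To reach pitch class 0 from B requires an offset of +1 semitone, i.e. sharp: B#.

B#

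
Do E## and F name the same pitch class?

Two spellings are enharmonically equivalent only if they share a pitch class.
Here E## → 6, F → 5; 5 ≠ 6, so they are not.

No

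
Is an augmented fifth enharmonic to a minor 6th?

Yes

An augmented fifth spans 8 semitones; a minor sixth spans 8.
They are enharmonically equivalent.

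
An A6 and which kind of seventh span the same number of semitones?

minor

An augmented sixth spans 10 semitones.
A seventh spanning 10 semitones is minor (the major seventh is 11).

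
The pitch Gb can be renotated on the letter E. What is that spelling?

E##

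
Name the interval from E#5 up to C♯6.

minor sixth

The letter names run E→C, a span of 5 letter steps, so the interval is some kind of sixth.
E# to C# is 8 semitones. A major sixth is 9, so 8 makes it minor.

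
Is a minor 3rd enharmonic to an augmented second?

A minor third spans 3 semitones; an augmented second spans 3.
They are enharmonically equivalent.

Yes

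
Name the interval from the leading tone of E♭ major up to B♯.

The leading tone of Eb major is D.
D up to B#: letters D→B make it a sixth; 10 semitones makes it augmented.

augmented sixth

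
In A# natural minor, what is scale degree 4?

The A# natural minor scale runs A# B# C# D# E# F# G#.
Degree 4 is D#.

D#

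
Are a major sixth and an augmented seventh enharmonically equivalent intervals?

A major sixth spans 9 semitones; an augmented seventh spans 12.
The spans differ, so they are not enharmonic equivalents.

No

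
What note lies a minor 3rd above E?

G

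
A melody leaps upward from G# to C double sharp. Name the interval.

The letter names run G→C, a span of 3 letter steps, so the interval is some kind of fourth.
G# to C## is 6 semitones. A perfect fourth is 5, so 6 makes it augmented.

augmented fourth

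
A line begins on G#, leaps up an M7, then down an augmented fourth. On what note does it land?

C#

A major seventh up from G# is F## (letter F, 11 semitones up).
An augmented fourth down from F## is C# (letter C, 6 semitones down).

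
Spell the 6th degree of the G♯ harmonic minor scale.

E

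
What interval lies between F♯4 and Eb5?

diminished seventh

Counting letters F–G–A–B–C–D–E gives a seventh.
F#→Eb = 9 semitones, 2 narrower than the major seventh (11), so diminished.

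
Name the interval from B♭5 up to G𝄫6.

diminished sixth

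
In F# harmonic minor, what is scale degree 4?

Degree 4 takes the letter 3 steps above F, which is B.
In harmonic minor, degree 4 sits 5 semitones above the tonic. F# + 5 semitones is pitch class 11, spelled on B as B.

B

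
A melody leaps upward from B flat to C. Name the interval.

The letter names run B→C, a span of 1 letter step, so the interval is some kind of second.
Bb to C is 2 semitones. A major second is 2, so 2 makes it major.

major second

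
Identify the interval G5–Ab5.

minor second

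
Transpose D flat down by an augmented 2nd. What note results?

Cbb

A second below D lands on the letter C.
An augmented second spans 3 semitones, so Db moves to pitch class 10. On the letter C that is Cbb.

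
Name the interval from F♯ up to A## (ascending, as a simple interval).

Counting letters F–G–A gives a third.
F#→A## = 5 semitones, 1 wider than the major third (4), so augmented.

augmented third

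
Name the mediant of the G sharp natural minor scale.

Degree 3 takes the letter 2 steps above G, which is B.
In natural minor, degree 3 sits 3 semitones above the tonic. G# + 3 semitones is pitch class 11, spelled on B as B.

B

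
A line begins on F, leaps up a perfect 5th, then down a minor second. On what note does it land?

B

A perfect fifth up from F is C (letter C, 7 semitones up).
A minor second down from C is B (letter B, 1 semitone down).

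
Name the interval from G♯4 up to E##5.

The letter names run G→E, a span of 5 letter steps, so the interval is some kind of sixth.
G# to E## is 10 semitones. A major sixth is 9, so 10 makes it augmented.

augmented sixth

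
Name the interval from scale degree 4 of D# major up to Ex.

Scale degree 4 of D# major is G#.
G# up to E##: letters G→E make it a sixth; 10 semitones makes it augmented.

augmented sixth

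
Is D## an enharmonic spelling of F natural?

No

D## is pitch class 4; F is pitch class 5.
The pitch classes differ (4 vs. 5), so they are not enharmonic equivalents.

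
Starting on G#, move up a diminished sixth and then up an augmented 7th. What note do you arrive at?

A diminished sixth up from G# is Eb (letter E, 7 semitones up).
An augmented seventh up from Eb is D# (letter D, 12 semitones up).

D#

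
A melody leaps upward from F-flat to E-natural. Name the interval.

augmented seventh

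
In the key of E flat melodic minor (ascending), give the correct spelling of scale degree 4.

The Eb melodic minor (ascending) scale runs Eb F Gb Ab Bb C D.
Degree 4 is Ab.

Ab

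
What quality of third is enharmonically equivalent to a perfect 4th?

augmented

A perfect fourth spans 5 semitones.
A third spanning 5 semitones is augmented (the major third is 4).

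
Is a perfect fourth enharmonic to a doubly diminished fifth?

A perfect fourth spans 5 semitones; a doubly diminished fifth spans 5.
They are enharmonically equivalent.

Yes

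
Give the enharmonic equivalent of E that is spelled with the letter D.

D##

E is pitch class 4. The letter D alone is pitch class 2.
To reach pitch class 4 from D requires an offset of +2 semitones, i.e. double sharp: D##.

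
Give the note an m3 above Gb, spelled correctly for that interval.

Bbb

A third above G lands on the letter B.
A minor third spans 3 semitones, so Gb moves to pitch class 9. On the letter B that is Bbb.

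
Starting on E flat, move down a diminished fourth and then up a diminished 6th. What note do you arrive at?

Gb

A diminished fourth down from Eb is B (letter B, 4 semitones down).
A diminished sixth up from B is Gb (letter G, 7 semitones up).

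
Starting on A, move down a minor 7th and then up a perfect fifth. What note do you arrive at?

F#

A minor seventh down from A is B (letter B, 10 semitones down).
A perfect fifth up from B is F# (letter F, 7 semitones up).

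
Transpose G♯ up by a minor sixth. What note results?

E

G up a major sixth is E, so the target letter is E.
From G#, a minor sixth is 8 semitones up: E.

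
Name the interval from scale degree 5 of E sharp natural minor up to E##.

augmented fourth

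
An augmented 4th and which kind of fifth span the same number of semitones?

An augmented fourth spans 6 semitones.
A fifth spanning 6 semitones is diminished (the perfect fifth is 7).

diminished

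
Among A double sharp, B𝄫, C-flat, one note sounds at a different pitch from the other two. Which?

Bbb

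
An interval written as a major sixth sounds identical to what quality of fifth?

doubly augmented

A major sixth spans 9 semitones.
A fifth spanning 9 semitones is doubly augmented (the perfect fifth is 7).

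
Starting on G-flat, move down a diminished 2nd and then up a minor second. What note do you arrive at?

A diminished second down from Gb is F# (letter F, 0 semitones down).
A minor second up from F# is G (letter G, 1 semitone up).

G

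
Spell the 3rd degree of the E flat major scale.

G

The Eb major scale runs Eb F G Ab Bb C D.
Degree 3 is G.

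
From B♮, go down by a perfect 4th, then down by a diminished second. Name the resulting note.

E##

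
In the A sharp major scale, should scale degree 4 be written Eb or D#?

Each scale degree takes a distinct letter name. Degree 4 of a scale on A must use the letter D.
D# and Eb are enharmonically the same pitch, but only D# uses the letter D, so it is the correct spelling here.

D#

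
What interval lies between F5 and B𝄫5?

diminished fourth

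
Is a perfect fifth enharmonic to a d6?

Yes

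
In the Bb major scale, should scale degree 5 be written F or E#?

Each scale degree takes a distinct letter name. Degree 5 of a scale on B must use the letter F.
F and E# are enharmonically the same pitch, but only F uses the letter F, so it is the correct spelling here.

F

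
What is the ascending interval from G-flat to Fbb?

diminished seventh

The letter names run G→F, a span of 6 letter steps, so the interval is some kind of seventh.
Gb to Fbb is 9 semitones. A major seventh is 11, so 9 makes it diminished.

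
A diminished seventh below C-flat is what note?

D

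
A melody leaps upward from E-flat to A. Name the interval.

augmented fourth

Counting letters E–F–G–A gives a fourth.
Eb→A = 6 semitones, 1 wider than the perfect fourth (5), so augmented.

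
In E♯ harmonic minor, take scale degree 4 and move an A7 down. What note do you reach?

Scale degree 4 of E# harmonic minor is A#.
An augmented seventh (12 semitones) below A# lands on the letter B, giving Bb.

Bb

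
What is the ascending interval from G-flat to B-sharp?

Counting letters G–A–B gives a third.
Gb→B# = 6 semitones, 2 wider than the major third (4), so doubly augmented.

doubly augmented third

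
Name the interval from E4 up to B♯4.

Counting letters E–F–G–A–B gives a fifth.
E→B# = 8 semitones, 1 wider than the perfect fifth (7), so augmented.

augmented fifth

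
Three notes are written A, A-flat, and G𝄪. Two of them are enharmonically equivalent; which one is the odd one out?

In 12-tone equal temperament, enharmonic equivalents share a pitch class. A is pitch class 9; Ab is pitch class 8; G## is pitch class 9.
A and G## share pitch class 9, while Ab is pitch class 8.

Ab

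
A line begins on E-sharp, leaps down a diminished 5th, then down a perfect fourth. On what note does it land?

E##

A diminished fifth down from E# is A## (letter A, 6 semitones down).
A perfect fourth down from A## is E## (letter E, 5 semitones down).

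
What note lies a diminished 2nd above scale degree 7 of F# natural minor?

Scale degree 7 of F# natural minor is E.
A diminished second (0 semitones) above E lands on the letter F, giving Fb.

Fb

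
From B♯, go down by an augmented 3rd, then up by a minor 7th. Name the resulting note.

F

An augmented third down from B# is G (letter G, 5 semitones down).
A minor seventh up from G is F (letter F, 10 semitones up).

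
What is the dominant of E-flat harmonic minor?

Bb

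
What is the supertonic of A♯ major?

B#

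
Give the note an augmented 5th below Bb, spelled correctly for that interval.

Ebb

A fifth below B lands on the letter E.
An augmented fifth spans 8 semitones, so Bb moves to pitch class 2. On the letter E that is Ebb.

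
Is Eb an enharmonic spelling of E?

No

Two spellings are enharmonically equivalent only if they share a pitch class.
Here Eb → 3, E → 4; 3 ≠ 4, so they are not.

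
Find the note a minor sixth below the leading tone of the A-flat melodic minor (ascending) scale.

B

The leading tone of Ab melodic minor (ascending) is G.
A minor sixth (8 semitones) below G lands on the letter B, giving B.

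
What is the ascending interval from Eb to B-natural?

Counting letters E–F–G–A–B gives a fifth.
Eb→B = 8 semitones, 1 wider than the perfect fifth (7), so augmented.

augmented fifth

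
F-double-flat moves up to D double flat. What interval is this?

The letter names run F→D, a span of 5 letter steps, so the interval is some kind of sixth.
Fbb to Dbb is 9 semitones. A major sixth is 9, so 9 makes it major.

major sixth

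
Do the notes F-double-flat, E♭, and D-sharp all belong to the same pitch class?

Yes

Fbb = pitch class 3 and Eb = pitch class 3 and D# = pitch class 3 — the same pitch class, so they are enharmonic equivalents.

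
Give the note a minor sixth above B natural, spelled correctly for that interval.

G

B up a major sixth is G#, so the target letter is G.
From B, a minor sixth is 8 semitones up: G.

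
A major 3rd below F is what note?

Db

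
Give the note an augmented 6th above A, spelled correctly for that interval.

F##

A sixth above A lands on the letter F.
An augmented sixth spans 10 semitones, so A moves to pitch class 7. On the letter F that is F##.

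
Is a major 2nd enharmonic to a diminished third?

Yes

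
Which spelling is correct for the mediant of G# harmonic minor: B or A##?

Each scale degree takes a distinct letter name. Degree 3 of a scale on G must use the letter B.
B and A## are enharmonically the same pitch, but only B uses the letter B, so it is the correct spelling here.

B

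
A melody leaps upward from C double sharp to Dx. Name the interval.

major second

Counting letters C–D gives a second.
C##→D## = 2 semitones, exactly the major second.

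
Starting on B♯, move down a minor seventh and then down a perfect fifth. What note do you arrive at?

F##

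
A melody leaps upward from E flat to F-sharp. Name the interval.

Counting letters E–F gives a second.
Eb→F# = 3 semitones, 1 wider than the major second (2), so augmented.

augmented second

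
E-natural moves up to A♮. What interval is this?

The letter names run E→A, a span of 3 letter steps, so the interval is some kind of fourth.
E to A is 5 semitones. A perfect fourth is 5, so 5 makes it perfect.

perfect fourth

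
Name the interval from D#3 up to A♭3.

The letter names run D→A, a span of 4 letter steps, so the interval is some kind of fifth.
D# to Ab is 5 semitones. A perfect fifth is 7, so 5 makes it doubly diminished.

doubly diminished fifth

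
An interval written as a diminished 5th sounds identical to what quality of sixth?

doubly diminished

A diminished fifth spans 6 semitones.
A sixth spanning 6 semitones is doubly diminished (the major sixth is 9).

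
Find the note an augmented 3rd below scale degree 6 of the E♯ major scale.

Scale degree 6 of E# major is C##.
An augmented third (5 semitones) below C## lands on the letter A, giving A.

A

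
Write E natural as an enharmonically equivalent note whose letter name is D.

D##

E is pitch class 4. The letter D alone is pitch class 2.
To reach pitch class 4 from D requires an offset of +2 semitones, i.e. double sharp: D##.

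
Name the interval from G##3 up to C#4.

Counting letters G–A–B–C gives a fourth.
G##→C# = 4 semitones, 1 narrower than the perfect fourth (5), so diminished.

diminished fourth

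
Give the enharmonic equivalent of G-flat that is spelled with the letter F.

F#

Gb is pitch class 6. The letter F alone is pitch class 5.
To reach pitch class 6 from F requires an offset of +1 semitone, i.e. sharp: F#.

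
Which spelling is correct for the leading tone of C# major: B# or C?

Each scale degree takes a distinct letter name. Degree 7 of a scale on C must use the letter B.
B# and C are enharmonically the same pitch, but only B# uses the letter B, so it is the correct spelling here.

B#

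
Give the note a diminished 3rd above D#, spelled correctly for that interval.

F

D up a major third is F#, so the target letter is F.
From D#, a diminished third is 2 semitones up: F.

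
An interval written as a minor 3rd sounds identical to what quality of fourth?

doubly diminished

A minor third spans 3 semitones.
A fourth spanning 3 semitones is doubly diminished (the perfect fourth is 5).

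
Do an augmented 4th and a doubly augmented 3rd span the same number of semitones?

An augmented fourth spans 6 semitones; a doubly augmented third spans 6.
They are enharmonically equivalent.

Yes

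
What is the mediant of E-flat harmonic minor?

Gb

Degree 3 takes the letter 2 steps above E, which is G.
In harmonic minor, degree 3 sits 3 semitones above the tonic. Eb + 3 semitones is pitch class 6, spelled on G as Gb.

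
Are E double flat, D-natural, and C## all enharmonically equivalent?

Yes

Ebb = pitch class 2 and D = pitch class 2 and C## = pitch class 2 — the same pitch class, so they are enharmonic equivalents.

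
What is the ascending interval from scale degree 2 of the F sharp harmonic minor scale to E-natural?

Scale degree 2 of F# harmonic minor is G#.
G# up to E: letters G→E make it a sixth; 8 semitones makes it minor.

minor sixth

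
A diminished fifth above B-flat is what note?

A fifth above B lands on the letter F.
A diminished fifth spans 6 semitones, so Bb moves to pitch class 4. On the letter F that is Fb.

Fb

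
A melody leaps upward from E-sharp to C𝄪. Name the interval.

major sixth

Counting letters E–F–G–A–B–C gives a sixth.
E#→C## = 9 semitones, exactly the major sixth.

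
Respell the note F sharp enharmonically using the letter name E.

E##

Plain E sits 2 semitones below F#, so on the letter E the same pitch needs a double sharp: E##.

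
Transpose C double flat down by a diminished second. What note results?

A second below C lands on the letter B.
A diminished second spans 0 semitones, so Cbb moves to pitch class 10. On the letter B that is Bb.

Bb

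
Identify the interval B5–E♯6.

augmented fourth

Counting letters B–C–D–E gives a fourth.
B→E# = 6 semitones, 1 wider than the perfect fourth (5), so augmented.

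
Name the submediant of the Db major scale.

Bb

Degree 6 takes the letter 5 steps above D, which is B.
In major, degree 6 sits 9 semitones above the tonic. Db + 9 semitones is pitch class 10, spelled on B as Bb.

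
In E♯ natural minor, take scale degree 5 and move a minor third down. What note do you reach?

G##

Scale degree 5 of E# natural minor is B#.
A minor third (3 semitones) below B# lands on the letter G, giving G##.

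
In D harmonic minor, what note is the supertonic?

The D harmonic minor scale runs D E F G A Bb C#.
Degree 2 is E.

E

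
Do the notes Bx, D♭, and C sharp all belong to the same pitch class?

Yes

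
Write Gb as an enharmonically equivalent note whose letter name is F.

Gb is pitch class 6. The letter F alone is pitch class 5.
To reach pitch class 6 from F requires an offset of +1 semitone, i.e. sharp: F#.

F#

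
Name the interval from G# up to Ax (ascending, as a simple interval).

augmented second

Counting letters G–A gives a second.
G#→A## = 3 semitones, 1 wider than the major second (2), so augmented.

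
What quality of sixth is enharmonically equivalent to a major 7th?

doubly augmented

A major seventh spans 11 semitones.
A sixth spanning 11 semitones is doubly augmented (the major sixth is 9).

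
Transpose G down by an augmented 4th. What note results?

G down a perfect fourth is D, so the target letter is D.
From G, an augmented fourth is 6 semitones down: Db.

Db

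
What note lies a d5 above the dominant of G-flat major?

Abb

The dominant of Gb major is Db.
A diminished fifth (6 semitones) above Db lands on the letter A, giving Abb.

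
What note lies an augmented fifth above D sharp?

A fifth above D lands on the letter A.
An augmented fifth spans 8 semitones, so D# moves to pitch class 11. On the letter A that is A##.

A##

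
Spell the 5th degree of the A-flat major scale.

Degree 5 takes the letter 4 steps above A, which is E.
In major, degree 5 sits 7 semitones above the tonic. Ab + 7 semitones is pitch class 3, spelled on E as Eb.

Eb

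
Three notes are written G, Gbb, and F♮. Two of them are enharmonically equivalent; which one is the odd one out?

In 12-tone equal temperament, enharmonic equivalents share a pitch class. G is pitch class 7; Gbb is pitch class 5; F is pitch class 5.
Gbb and F share pitch class 5, while G is pitch class 7.

G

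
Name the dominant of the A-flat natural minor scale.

The Ab natural minor scale runs Ab Bb Cb Db Eb Fb Gb.
Degree 5 is Eb.

Eb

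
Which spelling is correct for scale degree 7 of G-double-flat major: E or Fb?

Fb

Each scale degree takes a distinct letter name. Degree 7 of a scale on G must use the letter F.
Fb and E are enharmonically the same pitch, but only Fb uses the letter F, so it is the correct spelling here.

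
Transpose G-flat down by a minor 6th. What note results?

A sixth below G lands on the letter B.
A minor sixth spans 8 semitones, so Gb moves to pitch class 10. On the letter B that is Bb.

Bb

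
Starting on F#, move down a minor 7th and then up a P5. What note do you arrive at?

D#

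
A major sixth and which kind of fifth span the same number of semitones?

A major sixth spans 9 semitones.
A fifth spanning 9 semitones is doubly augmented (the perfect fifth is 7).

doubly augmented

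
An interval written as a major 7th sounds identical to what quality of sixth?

doubly augmented

A major seventh spans 11 semitones.
A sixth spanning 11 semitones is doubly augmented (the major sixth is 9).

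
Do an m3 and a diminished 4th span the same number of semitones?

No

A minor third spans 3 semitones; a diminished fourth spans 4.
The spans differ, so they are not enharmonic equivalents.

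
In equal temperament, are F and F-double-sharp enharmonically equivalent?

Two spellings are enharmonically equivalent only if they share a pitch class.
Here F → 5, F## → 7; 5 ≠ 7, so they are not.

No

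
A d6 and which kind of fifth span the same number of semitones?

A diminished sixth spans 7 semitones.
A fifth spanning 7 semitones is perfect (the perfect fifth is 7).

perfect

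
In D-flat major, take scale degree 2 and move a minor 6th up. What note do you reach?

Scale degree 2 of Db major is Eb.
A minor sixth (8 semitones) above Eb lands on the letter C, giving Cb.

Cb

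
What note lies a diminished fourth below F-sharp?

C##

F down a perfect fourth is C, so the target letter is C.
From F#, a diminished fourth is 4 semitones down: C##.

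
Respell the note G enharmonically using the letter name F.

F##

G is pitch class 7. The letter F alone is pitch class 5.
To reach pitch class 7 from F requires an offset of +2 semitones, i.e. double sharp: F##.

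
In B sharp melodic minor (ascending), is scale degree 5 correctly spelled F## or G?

Each scale degree takes a distinct letter name. Degree 5 of a scale on B must use the letter F.
F## and G are enharmonically the same pitch, but only F## uses the letter F, so it is the correct spelling here.

F##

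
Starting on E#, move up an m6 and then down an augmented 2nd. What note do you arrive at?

A minor sixth up from E# is C# (letter C, 8 semitones up).
An augmented second down from C# is Bb (letter B, 3 semitones down).

Bb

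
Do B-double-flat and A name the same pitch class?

Yes

Bbb is pitch class 9; A is pitch class 9.
All spellings map to pitch class 9, so they are enharmonically equivalent.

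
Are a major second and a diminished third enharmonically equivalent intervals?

A major second spans 2 semitones; a diminished third spans 2.
They are enharmonically equivalent.

Yes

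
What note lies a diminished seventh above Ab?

A up a major seventh is G#, so the target letter is G.
From Ab, a diminished seventh is 9 semitones up: Gbb.

Gbb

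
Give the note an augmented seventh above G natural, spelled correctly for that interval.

F##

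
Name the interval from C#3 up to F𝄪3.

augmented fourth

Counting letters C–D–E–F gives a fourth.
C#→F## = 6 semitones, 1 wider than the perfect fourth (5), so augmented.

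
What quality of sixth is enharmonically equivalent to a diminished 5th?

doubly diminished

A diminished fifth spans 6 semitones.
A sixth spanning 6 semitones is doubly diminished (the major sixth is 9).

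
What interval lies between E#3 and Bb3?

doubly diminished fifth

The letter names run E→B, a span of 4 letter steps, so the interval is some kind of fifth.
E# to Bb is 5 semitones. A perfect fifth is 7, so 5 makes it doubly diminished.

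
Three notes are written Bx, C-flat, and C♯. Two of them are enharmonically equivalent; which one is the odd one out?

Cb

In 12-tone equal temperament, enharmonic equivalents share a pitch class. B## is pitch class 1; Cb is pitch class 11; C# is pitch class 1.
B## and C# share pitch class 1, while Cb is pitch class 11.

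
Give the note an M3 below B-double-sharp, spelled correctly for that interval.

G##

A third below B lands on the letter G.
A major third spans 4 semitones, so B## moves to pitch class 9. On the letter G that is G##.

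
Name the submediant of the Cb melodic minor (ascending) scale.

Ab

The Cb melodic minor (ascending) scale runs Cb Db Ebb Fb Gb Ab Bb.
Degree 6 is Ab.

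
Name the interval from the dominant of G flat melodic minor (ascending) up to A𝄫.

The dominant of Gb melodic minor (ascending) is Db.
Db up to Abb: letters D→A make it a fifth; 6 semitones makes it diminished.

diminished fifth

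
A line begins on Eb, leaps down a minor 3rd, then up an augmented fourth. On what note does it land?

F#

A minor third down from Eb is C (letter C, 3 semitones down).
An augmented fourth up from C is F# (letter F, 6 semitones up).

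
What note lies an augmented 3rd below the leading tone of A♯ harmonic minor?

E

The leading tone of A# harmonic minor is G##.
An augmented third (5 semitones) below G## lands on the letter E, giving E.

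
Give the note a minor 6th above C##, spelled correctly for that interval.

C up a major sixth is A, so the target letter is A.
From C##, a minor sixth is 8 semitones up: A#.

A#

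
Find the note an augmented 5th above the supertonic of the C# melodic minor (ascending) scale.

The supertonic of C# melodic minor (ascending) is D#.
An augmented fifth (8 semitones) above D# lands on the letter A, giving A##.

A##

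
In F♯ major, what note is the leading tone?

E#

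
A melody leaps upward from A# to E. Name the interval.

The letter names run A→E, a span of 4 letter steps, so the interval is some kind of fifth.
A# to E is 6 semitones. A perfect fifth is 7, so 6 makes it diminished.

diminished fifth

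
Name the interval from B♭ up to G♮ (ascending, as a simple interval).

The letter names run B→G, a span of 5 letter steps, so the interval is some kind of sixth.
Bb to G is 9 semitones. A major sixth is 9, so 9 makes it major.

major sixth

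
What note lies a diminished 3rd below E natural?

A third below E lands on the letter C.
A diminished third spans 2 semitones, so E moves to pitch class 2. On the letter C that is C##.

C##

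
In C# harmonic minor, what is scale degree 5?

G#

Degree 5 takes the letter 4 steps above C, which is G.
In harmonic minor, degree 5 sits 7 semitones above the tonic. C# + 7 semitones is pitch class 8, spelled on G as G#.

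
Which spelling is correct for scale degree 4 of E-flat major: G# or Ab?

Each scale degree takes a distinct letter name. Degree 4 of a scale on E must use the letter A.
Ab and G# are enharmonically the same pitch, but only Ab uses the letter A, so it is the correct spelling here.

Ab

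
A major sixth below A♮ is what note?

A sixth below A lands on the letter C.
A major sixth spans 9 semitones, so A moves to pitch class 0. On the letter C that is C.

C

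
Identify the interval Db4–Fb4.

The letter names run D→F, a span of 2 letter steps, so the interval is some kind of third.
Db to Fb is 3 semitones. A major third is 4, so 3 makes it minor.

minor third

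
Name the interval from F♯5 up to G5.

minor second

Counting letters F–G gives a second.
F#→G = 1 semitone, 1 narrower than the major second (2), so minor.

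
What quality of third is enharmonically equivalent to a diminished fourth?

A diminished fourth spans 4 semitones.
A third spanning 4 semitones is major (the major third is 4).

major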